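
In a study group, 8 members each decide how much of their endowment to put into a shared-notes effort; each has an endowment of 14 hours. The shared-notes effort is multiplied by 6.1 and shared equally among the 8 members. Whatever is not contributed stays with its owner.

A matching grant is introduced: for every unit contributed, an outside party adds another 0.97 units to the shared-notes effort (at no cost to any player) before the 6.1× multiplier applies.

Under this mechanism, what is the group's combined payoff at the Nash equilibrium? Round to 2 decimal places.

1345.90 hours

The effective private return per unit is now 6.1 × 1.97 / 8 = 1.5021 > 1, so every player's dominant strategy flips to full contribution.
At the Nash equilibrium everyone contributes 14. Group total payoff = 6.1 × 1.97 × 112 = 1345.90.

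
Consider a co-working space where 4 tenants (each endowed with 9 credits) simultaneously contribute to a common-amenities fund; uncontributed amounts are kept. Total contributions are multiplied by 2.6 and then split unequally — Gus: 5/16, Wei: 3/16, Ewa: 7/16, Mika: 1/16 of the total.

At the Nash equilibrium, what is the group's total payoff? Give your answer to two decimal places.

50.40 credits

Each unit j contributes comes back to j as 2.6 × (j's share), so j prefers to contribute only if that share exceeds 1/2.6 = 0.3846; otherwise keeping the unit dominates.
The only share above 0.3846 is Ewa's 7/16, contributing 9; the remaining 3 contribute 0. Total contributed: 9.
The common-amenities fund pays out 2.6 × 9 = 23.40 in total (split across the unequal shares, but the aggregate is all that matters for the group sum).
The 3 free-riders keep 9 each, adding 27. Group total = 27 + 23.40 = 50.40.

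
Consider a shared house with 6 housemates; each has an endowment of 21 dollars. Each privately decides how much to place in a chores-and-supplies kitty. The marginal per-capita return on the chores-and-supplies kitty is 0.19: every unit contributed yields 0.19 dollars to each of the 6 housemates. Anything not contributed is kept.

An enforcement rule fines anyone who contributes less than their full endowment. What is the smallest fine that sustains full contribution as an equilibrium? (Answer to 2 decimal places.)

17.01 dollars

Given the others contribute fully, the best deviation is to contribute 0 (any partial contribution still incurs the fine and gives up units whose private return 0.19 is below 1).
Deviating from 21 to 0 saves 21 dollars but forfeits the deviator's share of the drop in the chores-and-supplies kitty: 0.19 × 21 = 3.99.
So the deviation gain is 21 − 3.99 = 17.01, and the fine must be at least 17.01 dollars to wipe it out.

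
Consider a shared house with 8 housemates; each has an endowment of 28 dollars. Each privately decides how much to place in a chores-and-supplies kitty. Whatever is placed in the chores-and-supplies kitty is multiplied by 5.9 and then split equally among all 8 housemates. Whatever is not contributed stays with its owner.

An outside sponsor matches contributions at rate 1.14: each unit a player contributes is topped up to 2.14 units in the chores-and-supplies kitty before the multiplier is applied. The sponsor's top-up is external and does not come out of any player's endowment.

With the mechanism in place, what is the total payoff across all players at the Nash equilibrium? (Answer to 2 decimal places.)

2828.22 dollars

Under the mechanism each unit contributed yields 5.9 × 2.14 / 8 = 1.5783 back to its contributor per unit of net cost, which exceeds 1, making full contribution the dominant choice for everyone.
So the Nash equilibrium is full contribution by all 8; the group earns 5.9 × 2.14 × 224 = 2828.22.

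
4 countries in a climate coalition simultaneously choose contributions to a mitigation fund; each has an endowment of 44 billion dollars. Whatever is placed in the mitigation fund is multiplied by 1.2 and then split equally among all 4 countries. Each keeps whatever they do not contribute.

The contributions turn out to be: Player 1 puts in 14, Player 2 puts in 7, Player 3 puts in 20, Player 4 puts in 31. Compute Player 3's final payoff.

Total contributed: 14 + 7 + 20 + 31 = 72.
Each receives 1.2 × 72 / 4 = 21.60 from the mitigation fund.
Player 3 keeps 44 − 20 = 24, so Player 3's payoff is 24 + 21.60 = 45.60.

45.60 billion dollars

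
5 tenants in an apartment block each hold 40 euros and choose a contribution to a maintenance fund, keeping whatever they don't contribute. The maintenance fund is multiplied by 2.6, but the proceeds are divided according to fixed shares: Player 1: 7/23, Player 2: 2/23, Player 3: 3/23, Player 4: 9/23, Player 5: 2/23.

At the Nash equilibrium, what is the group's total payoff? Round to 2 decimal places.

264.00 euros

A player with share s gets back 2.6·s per unit contributed, so full contribution is dominant for anyone with s > 1/2.6 = 0.3846 and zero contribution is dominant for anyone below.
Player 4 alone (share 9/23) is above the threshold, contributing 40; the remaining 4 contribute 0. Total contributed: 40.
The maintenance fund pays out 2.6 × 40 = 104.00 in total (split across the unequal shares, but the aggregate is all that matters for the group sum).
The 4 free-riders keep 40 each, adding 160. Group total = 160 + 104.00 = 264.00.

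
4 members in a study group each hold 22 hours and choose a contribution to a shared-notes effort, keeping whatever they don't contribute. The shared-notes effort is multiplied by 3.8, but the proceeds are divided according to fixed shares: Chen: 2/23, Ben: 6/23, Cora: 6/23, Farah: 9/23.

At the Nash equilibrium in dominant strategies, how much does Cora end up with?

43.81 hours

Each unit j contributes comes back to j as 3.8 × (j's share), so j prefers to contribute only if that share exceeds 1/3.8 = 0.2632; otherwise keeping the unit dominates.
Only Farah (9/23) clears that bar, contributing 22; the remaining 3 contribute 0. Total contributed: 22.
Cora keeps 22 and receives 3.8 × 22 × 6/23 = 21.81 from the shared-notes effort, for a payoff of 43.81.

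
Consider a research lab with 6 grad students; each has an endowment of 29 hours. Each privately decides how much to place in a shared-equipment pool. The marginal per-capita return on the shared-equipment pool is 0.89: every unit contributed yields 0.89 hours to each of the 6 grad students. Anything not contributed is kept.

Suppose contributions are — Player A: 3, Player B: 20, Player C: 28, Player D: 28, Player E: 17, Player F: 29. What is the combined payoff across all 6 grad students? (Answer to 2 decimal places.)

Total contributed: 3 + 20 + 28 + 28 + 17 + 29 = 125; total kept: 6 × 29 − 125 = 49.
The shared-equipment pool pays out 0.89 × 6 × 125 = 667.50 in aggregate.
Group total = 49 + 667.50 = 716.50.

716.50 hours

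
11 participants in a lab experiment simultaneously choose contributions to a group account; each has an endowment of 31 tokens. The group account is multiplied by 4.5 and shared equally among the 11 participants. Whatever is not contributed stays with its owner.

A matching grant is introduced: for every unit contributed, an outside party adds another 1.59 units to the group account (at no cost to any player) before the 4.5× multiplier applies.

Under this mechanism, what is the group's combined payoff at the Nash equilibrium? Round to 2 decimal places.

The effective private return per unit is now 4.5 × 2.59 / 11 = 1.0595 > 1, so every player's dominant strategy flips to full contribution.
At the Nash equilibrium everyone contributes 31. Group total payoff = 4.5 × 2.59 × 341 = 3974.36.

3974.36 tokens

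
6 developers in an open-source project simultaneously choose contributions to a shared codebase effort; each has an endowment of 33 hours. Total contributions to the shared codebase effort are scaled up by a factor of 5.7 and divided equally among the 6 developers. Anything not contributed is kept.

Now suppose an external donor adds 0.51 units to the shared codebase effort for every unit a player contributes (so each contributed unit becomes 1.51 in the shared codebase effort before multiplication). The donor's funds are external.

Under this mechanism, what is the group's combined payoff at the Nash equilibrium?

1704.19 hours

Under the mechanism each unit contributed yields 5.7 × 1.51 / 6 = 1.4345 back to its contributor per unit of net cost, which exceeds 1, making full contribution the dominant choice for everyone.
So the Nash equilibrium is full contribution by all 6; the group earns 5.7 × 1.51 × 198 = 1704.19.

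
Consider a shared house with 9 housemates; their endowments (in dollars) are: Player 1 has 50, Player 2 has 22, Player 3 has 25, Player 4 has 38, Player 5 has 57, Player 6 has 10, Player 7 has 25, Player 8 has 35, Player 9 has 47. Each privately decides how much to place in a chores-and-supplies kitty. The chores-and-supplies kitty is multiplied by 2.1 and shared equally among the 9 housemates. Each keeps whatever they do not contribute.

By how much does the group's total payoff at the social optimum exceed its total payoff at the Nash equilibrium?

The private return per contributed unit is 2.1/9 = 0.2333 < 1 for every player regardless of endowment, so the Nash equilibrium is zero contribution and the group total is Σ E_j = 50 + 22 + 25 + 38 + 57 + 10 + 25 + 35 + 47 = 309.
Each contributed unit returns 2.100 to the group, so the social optimum is full contribution by everyone: group total = 2.100 × 309 = 648.90.
Efficiency loss = (2.100 − 1) × 309 = 339.90.

339.90 dollars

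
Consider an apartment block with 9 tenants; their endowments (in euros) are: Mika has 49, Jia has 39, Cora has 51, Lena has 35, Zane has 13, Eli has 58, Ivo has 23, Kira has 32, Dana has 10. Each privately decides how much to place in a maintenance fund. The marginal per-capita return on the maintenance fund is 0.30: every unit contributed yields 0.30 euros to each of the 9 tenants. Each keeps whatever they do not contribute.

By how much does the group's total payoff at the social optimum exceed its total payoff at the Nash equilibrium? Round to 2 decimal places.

The private return per contributed unit is 0.30 < 1 for everyone, so the Nash equilibrium is zero contribution and the group total is Σ E_j = 49 + 39 + 51 + 35 + 13 + 58 + 23 + 32 + 10 = 310.
Each contributed unit returns 2.700 to the group, so the social optimum is full contribution by everyone: group total = 2.700 × 310 = 837.00.
Efficiency loss = (2.700 − 1) × 310 = 527.00.

527.00 euros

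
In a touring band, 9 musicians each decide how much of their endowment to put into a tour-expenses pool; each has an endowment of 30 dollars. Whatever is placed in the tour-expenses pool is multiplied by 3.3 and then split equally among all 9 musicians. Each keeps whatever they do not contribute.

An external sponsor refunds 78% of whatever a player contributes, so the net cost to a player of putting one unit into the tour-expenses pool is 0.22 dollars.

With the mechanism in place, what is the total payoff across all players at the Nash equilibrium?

1101.60 dollars

The effective private return per unit is now (3.3/9) / 0.22 = 1.6667 > 1, so every player's dominant strategy flips to full contribution.
So the Nash equilibrium is full contribution by all 9; the group earns 9 × (30 × 0.78 + 3.3 × 30) = 1101.60.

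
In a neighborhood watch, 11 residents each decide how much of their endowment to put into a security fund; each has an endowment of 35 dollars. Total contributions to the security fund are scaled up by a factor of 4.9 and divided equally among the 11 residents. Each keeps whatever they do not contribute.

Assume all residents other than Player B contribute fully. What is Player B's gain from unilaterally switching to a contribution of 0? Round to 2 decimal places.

Switching from a contribution of 35 to 0 lets Player B keep an extra 35 dollars, but lowers the security fund by 35, which costs Player B their own share of that drop: 4.9/11 × 35 = 15.59.
Net gain = 35 − 15.59 = 19.41. The private return per contributed unit (0.4455) is below 1, so free-riding is indeed the best response regardless of what the others do.

19.41 dollars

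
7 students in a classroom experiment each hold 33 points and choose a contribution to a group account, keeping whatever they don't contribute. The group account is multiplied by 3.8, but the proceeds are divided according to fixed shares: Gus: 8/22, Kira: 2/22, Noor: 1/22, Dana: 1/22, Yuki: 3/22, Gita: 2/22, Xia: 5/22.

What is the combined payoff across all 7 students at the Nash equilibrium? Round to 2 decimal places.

For player j, contributing a unit is worthwhile iff 3.8 × (j's share) ≥ 1, i.e. iff j's share is at least 0.2632.
Only Gus (8/22) clears that bar, contributing 33; the remaining 6 contribute 0. Total contributed: 33.
The group account pays out 3.8 × 33 = 125.40 in total (split across the unequal shares, but the aggregate is all that matters for the group sum).
The 6 free-riders keep 33 each, adding 198. Group total = 198 + 125.40 = 323.40.

323.40 points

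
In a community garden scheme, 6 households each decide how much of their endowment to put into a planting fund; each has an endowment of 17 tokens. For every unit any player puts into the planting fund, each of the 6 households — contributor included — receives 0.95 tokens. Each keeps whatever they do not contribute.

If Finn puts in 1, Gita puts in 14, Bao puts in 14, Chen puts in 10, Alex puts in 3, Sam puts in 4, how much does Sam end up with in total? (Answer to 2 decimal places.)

Total contributed: 1 + 14 + 14 + 10 + 3 + 4 = 46.
Each receives 0.95 × 46 = 43.70 from the planting fund.
Sam keeps 17 − 4 = 13, so Sam's payoff is 13 + 43.70 = 56.70.

56.70 tokens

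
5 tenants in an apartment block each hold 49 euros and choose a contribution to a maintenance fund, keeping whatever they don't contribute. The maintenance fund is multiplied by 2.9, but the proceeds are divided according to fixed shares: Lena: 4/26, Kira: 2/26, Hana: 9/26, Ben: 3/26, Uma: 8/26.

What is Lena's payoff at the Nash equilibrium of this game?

Each unit j contributes comes back to j as 2.9 × (j's share), so j prefers to contribute only if that share exceeds 1/2.9 = 0.3448; otherwise keeping the unit dominates.
Only Hana (9/26) clears that bar, contributing 49; the remaining 4 contribute 0. Total contributed: 49.
Lena keeps 49 and receives 2.9 × 49 × 4/26 = 21.86 from the maintenance fund, for a payoff of 70.86.

70.86 euros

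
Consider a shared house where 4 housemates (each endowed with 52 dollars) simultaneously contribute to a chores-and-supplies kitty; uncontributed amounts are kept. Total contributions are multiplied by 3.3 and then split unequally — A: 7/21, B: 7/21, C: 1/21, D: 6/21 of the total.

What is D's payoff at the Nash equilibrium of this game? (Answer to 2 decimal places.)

150.06 dollars

Player j's private return per contributed unit is 3.3 × (j's share). Contributing is weakly dominant for j when that share is at least 1/3.3 = 0.3030, and contributing 0 is dominant otherwise.
The shares above 0.3030 belong to A and B, contributing 52 each; the remaining 2 contribute 0. Total contributed: 104.
D keeps 52 and receives 3.3 × 104 × 6/21 = 98.06 from the chores-and-supplies kitty, for a payoff of 150.06.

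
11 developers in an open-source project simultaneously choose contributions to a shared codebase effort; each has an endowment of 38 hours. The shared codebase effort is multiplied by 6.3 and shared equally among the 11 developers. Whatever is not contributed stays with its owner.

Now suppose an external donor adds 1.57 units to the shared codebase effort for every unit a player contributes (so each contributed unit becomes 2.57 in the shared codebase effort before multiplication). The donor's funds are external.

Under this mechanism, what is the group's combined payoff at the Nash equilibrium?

6767.84 hours

The effective private return per unit is now 6.3 × 2.57 / 11 = 1.4719 > 1, so every player's dominant strategy flips to full contribution.
So the Nash equilibrium is full contribution by all 11; the group earns 6.3 × 2.57 × 418 = 6767.84.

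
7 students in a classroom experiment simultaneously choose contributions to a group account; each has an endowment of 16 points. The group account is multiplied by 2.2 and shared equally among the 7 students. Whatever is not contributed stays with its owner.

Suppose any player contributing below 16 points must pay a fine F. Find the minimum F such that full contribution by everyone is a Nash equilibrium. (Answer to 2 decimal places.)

10.97 points

Given the others contribute fully, the best deviation is to contribute 0 (any partial contribution still incurs the fine and gives up units whose private return 0.3143 is below 1).
Deviating from 16 to 0 saves 16 points but forfeits the deviator's share of the drop in the group account: 2.2/7 × 16 = 5.03.
So the deviation gain is 16 − 5.03 = 10.97, and the fine must be at least 10.97 points to wipe it out.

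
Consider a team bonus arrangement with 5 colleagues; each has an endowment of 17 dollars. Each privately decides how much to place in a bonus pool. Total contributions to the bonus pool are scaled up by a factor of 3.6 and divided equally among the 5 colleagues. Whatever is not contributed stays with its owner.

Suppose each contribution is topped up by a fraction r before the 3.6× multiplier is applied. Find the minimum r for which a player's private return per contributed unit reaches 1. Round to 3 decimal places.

0.389

With matching at rate r, one contributed unit becomes (1 + r) in the bonus pool and returns 3.6 × (1 + r) / 5 to the contributor.
Setting this equal to 1: 1 + r = 5/3.6 = 1.3889.
So the minimum matching rate is r = 1.3889 − 1 = 0.389.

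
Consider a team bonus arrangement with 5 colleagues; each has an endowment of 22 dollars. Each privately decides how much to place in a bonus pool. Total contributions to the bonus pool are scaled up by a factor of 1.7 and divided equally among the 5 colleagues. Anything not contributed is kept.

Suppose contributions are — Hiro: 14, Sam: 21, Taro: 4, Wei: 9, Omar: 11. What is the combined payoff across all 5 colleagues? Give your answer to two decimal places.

Total contributed: 14 + 21 + 4 + 9 + 11 = 59; total kept: 5 × 22 − 59 = 51.
The bonus pool pays out 1.7 × 59 = 100.30 in aggregate.
Group total = 51 + 100.30 = 151.30.

151.30 dollars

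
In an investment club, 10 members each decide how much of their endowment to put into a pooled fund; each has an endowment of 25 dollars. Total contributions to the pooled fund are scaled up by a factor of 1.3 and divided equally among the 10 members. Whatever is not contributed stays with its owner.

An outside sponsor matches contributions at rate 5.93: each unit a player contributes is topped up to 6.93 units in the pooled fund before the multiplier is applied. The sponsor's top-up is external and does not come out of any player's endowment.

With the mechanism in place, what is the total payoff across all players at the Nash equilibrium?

The effective private return is 1.3 × 6.93 / 10 = 0.9009, which is still under 1, so the mechanism doesn't change anyone's dominant strategy: zero contribution.
Everyone keeps their endowment and the group total is 10 × 25 = 250.

250.00 dollars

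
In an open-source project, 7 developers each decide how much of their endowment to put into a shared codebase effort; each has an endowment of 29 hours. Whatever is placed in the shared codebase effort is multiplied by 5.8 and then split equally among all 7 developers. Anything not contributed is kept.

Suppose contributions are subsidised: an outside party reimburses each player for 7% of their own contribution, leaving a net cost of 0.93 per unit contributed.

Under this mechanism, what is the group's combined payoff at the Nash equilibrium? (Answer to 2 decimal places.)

With the mechanism, a contributed unit returns (5.8/7) / 0.93 = 0.8909 per unit of net cost — still below 1 — so contributing 0 remains dominant for every player.
Everyone keeps their endowment and the group total is 7 × 29 = 203.

203.00 hours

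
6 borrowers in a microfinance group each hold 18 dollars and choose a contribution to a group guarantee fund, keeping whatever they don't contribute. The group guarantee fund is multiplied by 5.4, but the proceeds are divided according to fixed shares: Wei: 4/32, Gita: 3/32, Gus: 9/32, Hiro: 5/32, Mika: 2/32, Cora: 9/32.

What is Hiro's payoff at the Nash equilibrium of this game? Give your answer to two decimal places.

Each unit j contributes comes back to j as 5.4 × (j's share), so j prefers to contribute only if that share exceeds 1/5.4 = 0.1852; otherwise keeping the unit dominates.
The shares above 0.1852 belong to Gus and Cora, contributing 18 each; the remaining 4 contribute 0. Total contributed: 36.
Hiro keeps 18 and receives 5.4 × 36 × 5/32 = 30.38 from the group guarantee fund, for a payoff of 48.38.

48.38 dollars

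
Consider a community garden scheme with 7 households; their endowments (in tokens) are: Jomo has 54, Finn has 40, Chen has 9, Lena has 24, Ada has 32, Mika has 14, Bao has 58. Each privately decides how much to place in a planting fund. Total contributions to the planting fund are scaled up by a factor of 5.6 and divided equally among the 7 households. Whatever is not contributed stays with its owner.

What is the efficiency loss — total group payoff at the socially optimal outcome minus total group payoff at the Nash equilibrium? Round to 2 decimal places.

1062.60 tokens

The private return per contributed unit is 5.6/7 = 0.8000 < 1 for every player regardless of endowment, so the Nash equilibrium is zero contribution and the group total is Σ E_j = 54 + 40 + 9 + 24 + 32 + 14 + 58 = 231.
Each contributed unit returns 5.600 to the group, so the social optimum is full contribution by everyone: group total = 5.600 × 231 = 1293.60.
Efficiency loss = (5.600 − 1) × 231 = 1062.60.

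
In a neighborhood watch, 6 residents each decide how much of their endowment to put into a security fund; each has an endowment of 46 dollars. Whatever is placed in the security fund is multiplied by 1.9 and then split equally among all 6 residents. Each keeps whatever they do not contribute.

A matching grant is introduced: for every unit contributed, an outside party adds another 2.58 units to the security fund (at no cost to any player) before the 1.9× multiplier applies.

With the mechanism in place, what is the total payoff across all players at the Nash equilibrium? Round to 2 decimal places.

1877.35 dollars

With the mechanism, a contributed unit returns 1.9 × 3.58 / 6 = 1.1337 per unit of net cost to the contributor — now above 1 — so contributing fully is weakly dominant for every player.
At the Nash equilibrium everyone contributes 46. Group total payoff = 1.9 × 3.58 × 276 = 1877.35.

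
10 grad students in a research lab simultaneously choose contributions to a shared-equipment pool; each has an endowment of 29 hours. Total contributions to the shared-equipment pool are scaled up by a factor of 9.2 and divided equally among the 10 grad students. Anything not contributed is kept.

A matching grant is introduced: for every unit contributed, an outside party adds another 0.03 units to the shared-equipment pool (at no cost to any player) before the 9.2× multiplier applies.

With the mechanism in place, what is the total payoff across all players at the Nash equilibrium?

Even with the mechanism, each unit contributed returns only 9.2 × 1.03 / 10 = 0.9476 per unit of net cost, so contributing nothing is still dominant.
At the Nash equilibrium no one contributes; group total payoff = 10 × 29 = 290.

290.00 hours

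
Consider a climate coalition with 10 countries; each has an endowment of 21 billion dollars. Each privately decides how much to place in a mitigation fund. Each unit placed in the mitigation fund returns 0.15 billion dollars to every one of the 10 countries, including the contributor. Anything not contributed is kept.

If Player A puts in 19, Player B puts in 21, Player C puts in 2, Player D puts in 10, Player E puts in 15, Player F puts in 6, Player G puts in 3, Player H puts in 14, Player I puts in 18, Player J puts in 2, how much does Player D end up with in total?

Total contributed: 19 + 21 + 2 + 10 + 15 + 6 + 3 + 14 + 18 + 2 = 110.
Each receives 0.15 × 110 = 16.50 from the mitigation fund.
Player D keeps 21 − 10 = 11, so Player D's payoff is 11 + 16.50 = 27.50.

27.50 billion dollars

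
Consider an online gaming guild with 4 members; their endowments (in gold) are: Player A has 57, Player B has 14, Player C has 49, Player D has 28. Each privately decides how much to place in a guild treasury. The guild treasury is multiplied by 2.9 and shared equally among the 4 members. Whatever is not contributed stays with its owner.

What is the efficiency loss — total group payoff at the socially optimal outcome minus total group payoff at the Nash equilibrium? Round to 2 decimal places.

The private return per contributed unit is 2.9/4 = 0.7250 < 1 for every player regardless of endowment, so the Nash equilibrium is zero contribution and the group total is Σ E_j = 57 + 14 + 49 + 28 = 148.
Each contributed unit returns 2.900 to the group, so the social optimum is full contribution by everyone: group total = 2.900 × 148 = 429.20.
Efficiency loss = (2.900 − 1) × 148 = 281.20.

281.20 gold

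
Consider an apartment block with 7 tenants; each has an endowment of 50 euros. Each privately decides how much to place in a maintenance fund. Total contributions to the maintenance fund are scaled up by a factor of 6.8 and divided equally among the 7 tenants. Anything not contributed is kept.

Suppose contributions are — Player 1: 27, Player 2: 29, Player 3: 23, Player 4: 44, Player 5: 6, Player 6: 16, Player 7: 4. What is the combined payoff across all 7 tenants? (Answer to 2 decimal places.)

1214.20 euros

Total contributed: 27 + 29 + 23 + 44 + 6 + 16 + 4 = 149; total kept: 7 × 50 − 149 = 201.
The maintenance fund pays out 6.8 × 149 = 1013.20 in aggregate.
Group total = 201 + 1013.20 = 1214.20.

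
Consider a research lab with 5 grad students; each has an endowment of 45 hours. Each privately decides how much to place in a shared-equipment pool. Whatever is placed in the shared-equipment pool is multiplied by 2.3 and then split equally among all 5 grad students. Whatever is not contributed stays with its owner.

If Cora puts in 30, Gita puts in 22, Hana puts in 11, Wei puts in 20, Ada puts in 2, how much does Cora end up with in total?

54.10 hours

Total contributed: 30 + 22 + 11 + 20 + 2 = 85.
Each receives 2.3 × 85 / 5 = 39.10 from the shared-equipment pool.
Cora keeps 45 − 30 = 15, so Cora's payoff is 15 + 39.10 = 54.10.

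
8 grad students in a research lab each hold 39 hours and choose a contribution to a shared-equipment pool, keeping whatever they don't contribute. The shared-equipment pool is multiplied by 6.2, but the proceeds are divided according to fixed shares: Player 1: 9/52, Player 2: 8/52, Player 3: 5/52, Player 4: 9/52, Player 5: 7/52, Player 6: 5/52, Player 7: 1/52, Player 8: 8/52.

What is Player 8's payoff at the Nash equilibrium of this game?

Player j's private return per contributed unit is 6.2 × (j's share). Contributing is weakly dominant for j when that share is at least 1/6.2 = 0.1613, and contributing 0 is dominant otherwise.
Player 1 and Player 4 are above the threshold, contributing 39 each; the remaining 6 contribute 0. Total contributed: 78.
Player 8 keeps 39 and receives 6.2 × 78 × 8/52 = 74.40 from the shared-equipment pool, for a payoff of 113.40.

113.40 hours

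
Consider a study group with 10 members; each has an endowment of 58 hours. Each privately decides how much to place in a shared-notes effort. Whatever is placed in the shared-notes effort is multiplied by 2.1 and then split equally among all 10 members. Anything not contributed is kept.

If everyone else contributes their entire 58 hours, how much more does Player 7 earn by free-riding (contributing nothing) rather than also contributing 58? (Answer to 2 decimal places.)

45.82 hours

Switching from a contribution of 58 to 0 lets Player 7 keep an extra 58 hours, but lowers the shared-notes effort by 58, which costs Player 7 their own share of that drop: 2.1/10 × 58 = 12.18.
Net gain = 58 − 12.18 = 45.82. The private return per contributed unit (0.2100) is below 1, so free-riding is indeed the best response regardless of what the others do.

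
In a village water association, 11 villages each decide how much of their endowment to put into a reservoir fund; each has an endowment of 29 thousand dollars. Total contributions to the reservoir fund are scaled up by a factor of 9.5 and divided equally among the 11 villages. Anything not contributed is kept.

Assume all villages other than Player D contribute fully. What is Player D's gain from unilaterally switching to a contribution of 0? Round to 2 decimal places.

Switching from a contribution of 29 to 0 lets Player D keep an extra 29 thousand dollars, but lowers the reservoir fund by 29, which costs Player D their own share of that drop: 9.5/11 × 29 = 25.05.
Net gain = 29 − 25.05 = 3.95. The private return per contributed unit (0.8636) is below 1, so free-riding is indeed the best response regardless of what the others do.

3.95 thousand dollars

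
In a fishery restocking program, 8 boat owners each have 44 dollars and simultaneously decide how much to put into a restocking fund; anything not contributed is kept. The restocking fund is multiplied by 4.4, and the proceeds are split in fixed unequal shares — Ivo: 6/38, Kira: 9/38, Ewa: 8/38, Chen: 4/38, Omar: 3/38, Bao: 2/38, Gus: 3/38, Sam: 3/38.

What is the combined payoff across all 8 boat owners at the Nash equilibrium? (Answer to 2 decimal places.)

Player j's private return per contributed unit is 4.4 × (j's share). Contributing is weakly dominant for j when that share is at least 1/4.4 = 0.2273, and contributing 0 is dominant otherwise.
Only Kira (9/38) clears that bar, contributing 44; the remaining 7 contribute 0. Total contributed: 44.
The restocking fund pays out 4.4 × 44 = 193.60 in total (split across the unequal shares, but the aggregate is all that matters for the group sum).
The 7 free-riders keep 44 each, adding 308. Group total = 308 + 193.60 = 501.60.

501.60 dollars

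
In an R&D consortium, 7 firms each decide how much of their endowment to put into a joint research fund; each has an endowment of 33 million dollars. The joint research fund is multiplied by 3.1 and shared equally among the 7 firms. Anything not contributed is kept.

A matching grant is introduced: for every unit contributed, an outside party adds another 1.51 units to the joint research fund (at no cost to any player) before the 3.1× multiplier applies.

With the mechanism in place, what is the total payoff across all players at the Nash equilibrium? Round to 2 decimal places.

With the mechanism, a contributed unit returns 3.1 × 2.51 / 7 = 1.1116 per unit of net cost to the contributor — now above 1 — so contributing fully is weakly dominant for every player.
So the Nash equilibrium is full contribution by all 7; the group earns 3.1 × 2.51 × 231 = 1797.41.

1797.41 million dollars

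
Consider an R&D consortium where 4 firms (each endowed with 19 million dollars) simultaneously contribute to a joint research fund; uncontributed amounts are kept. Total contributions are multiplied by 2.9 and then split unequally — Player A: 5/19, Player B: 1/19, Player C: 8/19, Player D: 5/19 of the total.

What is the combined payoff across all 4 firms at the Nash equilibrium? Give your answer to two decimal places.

A player with share s gets back 2.9·s per unit contributed, so full contribution is dominant for anyone with s > 1/2.9 = 0.3448 and zero contribution is dominant for anyone below.
Only Player C (8/19) clears that bar, contributing 19; the remaining 3 contribute 0. Total contributed: 19.
The joint research fund pays out 2.9 × 19 = 55.10 in total (split across the unequal shares, but the aggregate is all that matters for the group sum).
The 3 free-riders keep 19 each, adding 57. Group total = 57 + 55.10 = 112.10.

112.10 million dollars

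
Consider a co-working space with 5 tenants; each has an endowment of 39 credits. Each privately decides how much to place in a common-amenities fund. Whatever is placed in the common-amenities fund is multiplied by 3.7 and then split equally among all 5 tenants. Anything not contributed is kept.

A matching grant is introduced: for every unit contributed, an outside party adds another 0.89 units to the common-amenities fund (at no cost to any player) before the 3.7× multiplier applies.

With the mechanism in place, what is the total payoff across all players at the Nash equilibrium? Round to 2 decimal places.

Under the mechanism each unit contributed yields 3.7 × 1.89 / 5 = 1.3986 back to its contributor per unit of net cost, which exceeds 1, making full contribution the dominant choice for everyone.
At the Nash equilibrium everyone contributes 39. Group total payoff = 3.7 × 1.89 × 195 = 1363.64.

1363.64 credits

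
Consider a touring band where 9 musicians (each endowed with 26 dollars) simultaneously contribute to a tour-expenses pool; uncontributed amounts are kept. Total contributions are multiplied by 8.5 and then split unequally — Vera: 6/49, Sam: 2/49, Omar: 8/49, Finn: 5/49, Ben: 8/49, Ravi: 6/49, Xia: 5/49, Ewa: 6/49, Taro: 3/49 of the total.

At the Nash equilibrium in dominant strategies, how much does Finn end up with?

Player j's private return per contributed unit is 8.5 × (j's share). Contributing is weakly dominant for j when that share is at least 1/8.5 = 0.1176, and contributing 0 is dominant otherwise.
The shares above 0.1176 belong to Vera, Omar, Ben, Ravi and Ewa, contributing 26 each; the remaining 4 contribute 0. Total contributed: 130.
Finn keeps 26 and receives 8.5 × 130 × 5/49 = 112.76 from the tour-expenses pool, for a payoff of 138.76.

138.76 dollars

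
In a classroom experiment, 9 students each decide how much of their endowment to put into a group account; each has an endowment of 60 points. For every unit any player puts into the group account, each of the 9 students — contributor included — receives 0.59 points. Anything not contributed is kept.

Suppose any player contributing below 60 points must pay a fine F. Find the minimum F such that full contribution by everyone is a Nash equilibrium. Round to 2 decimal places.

Given the others contribute fully, the best deviation is to contribute 0 (any partial contribution still incurs the fine and gives up units whose private return 0.59 is below 1).
Deviating from 60 to 0 saves 60 points but forfeits the deviator's share of the drop in the group account: 0.59 × 60 = 35.40.
So the deviation gain is 60 − 35.40 = 24.60, and the fine must be at least 24.60 points to wipe it out.

24.60 points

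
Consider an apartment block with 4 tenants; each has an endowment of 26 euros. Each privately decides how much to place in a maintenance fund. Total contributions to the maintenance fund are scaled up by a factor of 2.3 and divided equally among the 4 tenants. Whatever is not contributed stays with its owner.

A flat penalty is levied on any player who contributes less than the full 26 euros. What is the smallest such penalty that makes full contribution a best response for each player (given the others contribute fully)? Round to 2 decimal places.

11.05 euros

Given the others contribute fully, the best deviation is to contribute 0 (any partial contribution still incurs the fine and gives up units whose private return 0.5750 is below 1).
Deviating from 26 to 0 saves 26 euros but forfeits the deviator's share of the drop in the maintenance fund: 2.3/4 × 26 = 14.95.
So the deviation gain is 26 − 14.95 = 11.05, and the fine must be at least 11.05 euros to wipe it out.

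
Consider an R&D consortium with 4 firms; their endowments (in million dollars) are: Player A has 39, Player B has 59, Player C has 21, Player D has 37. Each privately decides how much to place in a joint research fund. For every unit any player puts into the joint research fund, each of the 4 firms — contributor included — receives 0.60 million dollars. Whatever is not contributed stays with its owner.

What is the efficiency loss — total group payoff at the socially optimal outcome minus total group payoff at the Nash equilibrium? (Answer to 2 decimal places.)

218.40 million dollars

The private return per contributed unit is 0.60 < 1 for everyone, so the Nash equilibrium is zero contribution and the group total is Σ E_j = 39 + 59 + 21 + 37 = 156.
Each contributed unit returns 2.400 to the group, so the social optimum is full contribution by everyone: group total = 2.400 × 156 = 374.40.
Efficiency loss = (2.400 − 1) × 156 = 218.40.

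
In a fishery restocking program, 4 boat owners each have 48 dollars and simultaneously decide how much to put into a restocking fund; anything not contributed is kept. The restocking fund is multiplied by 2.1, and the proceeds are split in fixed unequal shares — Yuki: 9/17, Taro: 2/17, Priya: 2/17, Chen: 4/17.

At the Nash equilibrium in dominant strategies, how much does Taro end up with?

Each unit j contributes comes back to j as 2.1 × (j's share), so j prefers to contribute only if that share exceeds 1/2.1 = 0.4762; otherwise keeping the unit dominates.
The only share above 0.4762 is Yuki's 9/17, contributing 48; the remaining 3 contribute 0. Total contributed: 48.
Taro keeps 48 and receives 2.1 × 48 × 2/17 = 11.86 from the restocking fund, for a payoff of 59.86.

59.86 dollars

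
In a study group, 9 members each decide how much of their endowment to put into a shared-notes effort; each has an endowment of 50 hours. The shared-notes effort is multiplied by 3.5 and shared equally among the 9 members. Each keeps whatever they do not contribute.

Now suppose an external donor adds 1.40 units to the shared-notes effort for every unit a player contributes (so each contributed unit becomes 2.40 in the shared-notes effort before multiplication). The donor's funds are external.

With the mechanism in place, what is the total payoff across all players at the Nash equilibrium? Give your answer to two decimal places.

450.00 hours

Even with the mechanism, each unit contributed returns only 3.5 × 2.40 / 9 = 0.9333 per unit of net cost, so contributing nothing is still dominant.
At the Nash equilibrium no one contributes; group total payoff = 9 × 50 = 450.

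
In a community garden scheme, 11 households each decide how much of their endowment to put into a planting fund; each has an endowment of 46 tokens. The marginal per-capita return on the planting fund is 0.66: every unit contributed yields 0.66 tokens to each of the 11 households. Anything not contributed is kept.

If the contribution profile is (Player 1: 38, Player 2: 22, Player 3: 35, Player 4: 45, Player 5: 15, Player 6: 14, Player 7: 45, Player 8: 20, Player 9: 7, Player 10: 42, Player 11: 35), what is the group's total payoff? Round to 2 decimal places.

Total contributed: 38 + 22 + 35 + 45 + 15 + 14 + 45 + 20 + 7 + 42 + 35 = 318; total kept: 11 × 46 − 318 = 188.
The planting fund pays out 0.66 × 11 × 318 = 2308.68 in aggregate.
Group total = 188 + 2308.68 = 2496.68.

2496.68 tokens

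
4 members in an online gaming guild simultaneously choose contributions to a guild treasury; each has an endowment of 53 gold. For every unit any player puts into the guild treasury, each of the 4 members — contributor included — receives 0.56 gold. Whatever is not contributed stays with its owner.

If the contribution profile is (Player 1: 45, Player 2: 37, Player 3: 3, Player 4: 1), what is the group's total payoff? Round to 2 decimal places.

318.64 gold

Total contributed: 45 + 37 + 3 + 1 = 86; total kept: 4 × 53 − 86 = 126.
The guild treasury pays out 0.56 × 4 × 86 = 192.64 in aggregate.
Group total = 126 + 192.64 = 318.64.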